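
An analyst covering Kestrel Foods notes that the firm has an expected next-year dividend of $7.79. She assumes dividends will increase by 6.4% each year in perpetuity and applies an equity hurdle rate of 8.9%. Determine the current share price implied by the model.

$311.60

Gordon growth model: P₀ = D₁/(r − g), with D₁ = 7.79 given directly.
P₀ = 7.7900 / (0.089 − 0.064) = 7.7900 / 0.025 = 311.6000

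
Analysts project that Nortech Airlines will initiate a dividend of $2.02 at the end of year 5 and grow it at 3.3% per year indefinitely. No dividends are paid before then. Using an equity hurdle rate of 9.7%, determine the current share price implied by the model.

$21.79

Deferred-dividend DDM. At t=4 the remaining stream is a growing perpetuity with first payment D_5 = 2.02.
V_4 = D_5/(r−g) = 2.02/(0.097−0.033) = 31.5625
P₀ = V_4/(1+r)^4 = 31.5625/(1+0.097)^4 = 21.7944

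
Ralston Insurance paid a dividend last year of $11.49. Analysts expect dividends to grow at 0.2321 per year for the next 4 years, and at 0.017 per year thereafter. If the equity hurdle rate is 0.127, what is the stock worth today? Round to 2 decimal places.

$209.47

Two-stage DDM. Project D₁…D_4 at 0.2321, terminal growth 0.017, discount at r = 0.127.
D_1 = 14.1568
D_2 = 17.4426
D_3 = 21.4911
D_4 = 26.4791
Terminal value at t=4: TV = D_5/(r−g) = 26.9293/(0.127−0.017) = 244.8117
P₀ = 14.1568/(1+0.127)^1 + 17.4426/(1+0.127)^2 + 21.4911/(1+0.127)^3 + 26.4791/(1+0.127)^4 + 244.8117/(1+0.127)^4 = 209.4746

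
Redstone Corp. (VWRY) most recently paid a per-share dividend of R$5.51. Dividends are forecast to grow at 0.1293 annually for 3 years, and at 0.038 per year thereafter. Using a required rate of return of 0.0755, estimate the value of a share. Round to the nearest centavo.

Two-stage DDM. Project D₁…D_3 at 0.1293, terminal growth 0.038, discount at r = 0.0755.
D_1 = 6.2224
D_2 = 7.0270
D_3 = 7.9356
Terminal value at t=3: TV = D_4/(r−g) = 8.2371/(0.0755−0.038) = 219.6573
P₀ = 6.2224/(1+0.0755)^1 + 7.0270/(1+0.0755)^2 + 7.9356/(1+0.0755)^3 + 219.6573/(1+0.0755)^3 = 194.8086

R$194.81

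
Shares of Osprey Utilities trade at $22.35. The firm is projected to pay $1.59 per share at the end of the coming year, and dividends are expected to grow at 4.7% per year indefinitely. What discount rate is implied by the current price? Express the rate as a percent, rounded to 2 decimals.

Rearranging the constant-growth DDM: r = D₁/P₀ + g.
r = 1.5900 / 22.35 + 0.047 = 0.07114 + 0.047 = 0.11814

11.81%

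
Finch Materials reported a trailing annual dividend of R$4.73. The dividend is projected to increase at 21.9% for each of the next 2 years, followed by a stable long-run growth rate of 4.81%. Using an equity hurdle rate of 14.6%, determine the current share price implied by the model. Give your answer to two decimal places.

Two-stage DDM. Project D₁…D_2 at 0.219, terminal growth 0.0481, discount at r = 0.146.
D_1 = 5.7659
D_2 = 7.0286
Terminal value at t=2: TV = D_3/(r−g) = 7.3667/(0.146−0.0481) = 75.2469
P₀ = 5.7659/(1+0.146)^1 + 7.0286/(1+0.146)^2 + 75.2469/(1+0.146)^2 = 67.6784

R$67.68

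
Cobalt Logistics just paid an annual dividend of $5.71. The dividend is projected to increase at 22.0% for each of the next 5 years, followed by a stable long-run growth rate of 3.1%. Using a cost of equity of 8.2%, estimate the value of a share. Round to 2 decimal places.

$251.89

Two-stage DDM. Project D₁…D_5 at 0.22, terminal growth 0.031, discount at r = 0.082.
D_1 = 6.9662
D_2 = 8.4988
D_3 = 10.3685
D_4 = 12.6496
D_5 = 15.4325
Terminal value at t=5: TV = D_6/(r−g) = 15.9109/(0.082−0.031) = 311.9778
P₀ = 6.9662/(1+0.082)^1 + 8.4988/(1+0.082)^2 + 10.3685/(1+0.082)^3 + 12.6496/(1+0.082)^4 + 15.4325/(1+0.082)^5 + 311.9778/(1+0.082)^5 = 251.8903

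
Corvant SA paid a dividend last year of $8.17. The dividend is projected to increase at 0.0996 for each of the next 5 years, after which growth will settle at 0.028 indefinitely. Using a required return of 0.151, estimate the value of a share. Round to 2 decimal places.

$90.03

Two-stage DDM. Project D₁…D_5 at 0.0996, terminal growth 0.028, discount at r = 0.151.
D_1 = 8.9837
D_2 = 9.8785
D_3 = 10.8624
D_4 = 11.9443
D_5 = 13.1340
Terminal value at t=5: TV = D_6/(r−g) = 13.5017/(0.151−0.028) = 109.7700
P₀ = 8.9837/(1+0.151)^1 + 9.8785/(1+0.151)^2 + 10.8624/(1+0.151)^3 + 11.9443/(1+0.151)^4 + 13.1340/(1+0.151)^5 + 109.7700/(1+0.151)^5 = 90.0309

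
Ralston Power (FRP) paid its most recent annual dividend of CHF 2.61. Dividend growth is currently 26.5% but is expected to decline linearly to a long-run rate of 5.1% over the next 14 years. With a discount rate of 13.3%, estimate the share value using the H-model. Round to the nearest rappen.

CHF 81.13

H-model: P₀ = D₀[(1+g_L) + H(g_S−g_L)]/(r−g_L), with H = 14/2 = 7.
P₀ = 2.61 × [(1+0.051) + 7×(0.265−0.051)] / (0.133−0.051)
   = 2.61 × 2.5490 / 0.082 = 81.1328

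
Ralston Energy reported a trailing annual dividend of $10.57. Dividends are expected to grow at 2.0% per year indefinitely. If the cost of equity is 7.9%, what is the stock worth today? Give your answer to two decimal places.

Gordon growth model: P₀ = D₁/(r − g). D₁ = 10.57 × (1 + 0.02) = 10.7814.
P₀ = 10.7814 / (0.079 − 0.02) = 10.7814 / 0.059 = 182.7356

$182.74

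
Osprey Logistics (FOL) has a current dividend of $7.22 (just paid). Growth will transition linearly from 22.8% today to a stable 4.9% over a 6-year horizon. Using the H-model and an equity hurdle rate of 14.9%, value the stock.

H-model: P₀ = D₀[(1+g_L) + H(g_S−g_L)]/(r−g_L), with H = 6/2 = 3.
P₀ = 7.22 × [(1+0.049) + 3×(0.228−0.049)] / (0.149−0.049)
   = 7.22 × 1.5860 / 0.1 = 114.5092

$114.51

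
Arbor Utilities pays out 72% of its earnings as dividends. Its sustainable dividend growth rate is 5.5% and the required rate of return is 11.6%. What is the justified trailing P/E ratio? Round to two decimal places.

12.45

Justified trailing P/E = b(1+g)/(r−g) = 0.72×(1+0.055)/(0.116−0.055) = 12.4525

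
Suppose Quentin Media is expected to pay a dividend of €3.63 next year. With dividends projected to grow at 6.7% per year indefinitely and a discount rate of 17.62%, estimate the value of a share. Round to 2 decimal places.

Gordon growth model: P₀ = D₁/(r − g), with D₁ = 3.63 given directly.
P₀ = 3.6300 / (0.1762 − 0.067) = 3.6300 / 0.1092 = 33.2418

€33.24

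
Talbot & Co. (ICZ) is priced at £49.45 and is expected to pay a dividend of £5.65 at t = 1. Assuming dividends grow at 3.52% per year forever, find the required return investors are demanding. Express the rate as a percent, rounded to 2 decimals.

14.95%

Rearranging the constant-growth DDM: r = D₁/P₀ + g.
r = 5.6500 / 49.45 + 0.0352 = 0.11426 + 0.0352 = 0.14946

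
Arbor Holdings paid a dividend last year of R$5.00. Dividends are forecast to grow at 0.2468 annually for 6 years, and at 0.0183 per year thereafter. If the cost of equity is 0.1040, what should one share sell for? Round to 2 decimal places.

R$170.18

Two-stage DDM. Project D₁…D_6 at 0.2468, terminal growth 0.0183, discount at r = 0.104.
D_1 = 6.2340
D_2 = 7.7726
D_3 = 9.6908
D_4 = 12.0825
D_5 = 15.0645
D_6 = 18.7824
Terminal value at t=6: TV = D_7/(r−g) = 19.1261/(0.104−0.0183) = 223.1751
P₀ = 6.2340/(1+0.104)^1 + 7.7726/(1+0.104)^2 + 9.6908/(1+0.104)^3 + 12.0825/(1+0.104)^4 + 15.0645/(1+0.104)^5 + 18.7824/(1+0.104)^6 + 223.1751/(1+0.104)^6 = 170.1814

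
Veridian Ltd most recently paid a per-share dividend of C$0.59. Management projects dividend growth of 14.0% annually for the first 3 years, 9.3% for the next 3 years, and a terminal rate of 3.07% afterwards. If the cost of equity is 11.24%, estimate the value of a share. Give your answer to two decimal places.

C$11.30

Three-stage DDM. Project D₁…D_6; terminal Gordon value at t=6 with g = 0.0307; discount at r = 0.1124.
D_1 = 0.6726
D_2 = 0.7668
D_3 = 0.8741
D_4 = 0.9554
D_5 = 1.0443
D_6 = 1.1414
TV_6 = 1.1764/(0.1124−0.0307) = 14.3992
P₀ = Σ Dₜ/(1+r)ᵗ + TV_6/(1+r)^6 = 11.2979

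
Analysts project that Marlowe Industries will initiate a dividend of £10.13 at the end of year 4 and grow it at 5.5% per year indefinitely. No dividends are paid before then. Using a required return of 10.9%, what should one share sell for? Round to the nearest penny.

Deferred-dividend DDM. At t=3 the remaining stream is a growing perpetuity with first payment D_4 = 10.13.
V_3 = D_4/(r−g) = 10.13/(0.109−0.055) = 187.5926
P₀ = V_3/(1+r)^3 = 187.5926/(1+0.109)^3 = 137.5375

£137.54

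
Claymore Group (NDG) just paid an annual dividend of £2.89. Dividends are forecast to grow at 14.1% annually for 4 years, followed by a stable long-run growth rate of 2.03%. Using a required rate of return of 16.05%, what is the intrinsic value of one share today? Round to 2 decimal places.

£30.74

Two-stage DDM. Project D₁…D_4 at 0.141, terminal growth 0.0203, discount at r = 0.1605.
D_1 = 3.2975
D_2 = 3.7624
D_3 = 4.2929
D_4 = 4.8982
Terminal value at t=4: TV = D_5/(r−g) = 4.9977/(0.1605−0.0203) = 35.6468
P₀ = 3.2975/(1+0.1605)^1 + 3.7624/(1+0.1605)^2 + 4.2929/(1+0.1605)^3 + 4.8982/(1+0.1605)^4 + 35.6468/(1+0.1605)^4 = 30.7360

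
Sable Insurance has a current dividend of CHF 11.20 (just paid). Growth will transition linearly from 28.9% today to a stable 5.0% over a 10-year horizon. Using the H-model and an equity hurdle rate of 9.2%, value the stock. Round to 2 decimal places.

H-model: P₀ = D₀[(1+g_L) + H(g_S−g_L)]/(r−g_L), with H = 10/2 = 5.
P₀ = 11.20 × [(1+0.05) + 5×(0.289−0.05)] / (0.092−0.05)
   = 11.20 × 2.2450 / 0.042 = 598.6667

CHF 598.67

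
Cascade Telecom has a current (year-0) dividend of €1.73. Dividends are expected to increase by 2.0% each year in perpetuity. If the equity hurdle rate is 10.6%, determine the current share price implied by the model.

Gordon growth model: P₀ = D₁/(r − g). D₁ = 1.73 × (1 + 0.02) = 1.7646.
P₀ = 1.7646 / (0.106 − 0.02) = 1.7646 / 0.086 = 20.5186

€20.52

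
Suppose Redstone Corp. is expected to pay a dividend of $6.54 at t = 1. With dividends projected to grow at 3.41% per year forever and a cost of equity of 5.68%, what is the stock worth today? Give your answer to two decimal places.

$288.11

Gordon growth model: P₀ = D₁/(r − g), with D₁ = 6.54 given directly.
P₀ = 6.5400 / (0.0568 − 0.0341) = 6.5400 / 0.0227 = 288.1057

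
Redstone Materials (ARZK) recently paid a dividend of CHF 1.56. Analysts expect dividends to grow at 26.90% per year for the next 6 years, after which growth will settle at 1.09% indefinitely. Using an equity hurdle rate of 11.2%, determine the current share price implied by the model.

CHF 49.69

Two-stage DDM. Project D₁…D_6 at 0.269, terminal growth 0.0109, discount at r = 0.112.
D_1 = 1.9796
D_2 = 2.5122
D_3 = 3.1879
D_4 = 4.0455
D_5 = 5.1337
D_6 = 6.5147
Terminal value at t=6: TV = D_7/(r−g) = 6.5857/(0.112−0.0109) = 65.1405
P₀ = 1.9796/(1+0.112)^1 + 2.5122/(1+0.112)^2 + 3.1879/(1+0.112)^3 + 4.0455/(1+0.112)^4 + 5.1337/(1+0.112)^5 + 6.5147/(1+0.112)^6 + 65.1405/(1+0.112)^6 = 49.6936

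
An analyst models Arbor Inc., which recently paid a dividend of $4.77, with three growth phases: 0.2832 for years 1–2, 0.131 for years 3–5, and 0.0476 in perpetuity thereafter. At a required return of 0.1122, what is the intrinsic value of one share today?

Three-stage DDM. Project D₁…D_5; terminal Gordon value at t=5 with g = 0.0476; discount at r = 0.1122.
D_1 = 6.1209
D_2 = 7.8543
D_3 = 8.8832
D_4 = 10.0469
D_5 = 11.3630
TV_5 = 11.9039/(0.1122−0.0476) = 184.2714
P₀ = Σ Dₜ/(1+r)ᵗ + TV_5/(1+r)^5 = 139.8315

$139.83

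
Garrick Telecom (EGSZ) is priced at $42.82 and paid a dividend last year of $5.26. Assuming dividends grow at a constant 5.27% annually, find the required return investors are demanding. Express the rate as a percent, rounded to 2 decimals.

Rearranging the constant-growth DDM: r = D₁/P₀ + g.
D₁ = 5.26 × (1 + 0.0527) = 5.5372.
r = 5.5372 / 42.82 + 0.0527 = 0.12931 + 0.0527 = 0.18201

18.20%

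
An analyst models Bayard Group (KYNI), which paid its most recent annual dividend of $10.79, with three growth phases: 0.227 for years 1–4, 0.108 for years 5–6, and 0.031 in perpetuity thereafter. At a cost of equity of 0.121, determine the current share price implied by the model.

Three-stage DDM. Project D₁…D_6; terminal Gordon value at t=6 with g = 0.031; discount at r = 0.121.
D_1 = 13.2393
D_2 = 16.2447
D_3 = 19.9322
D_4 = 24.4568
D_5 = 27.0981
D_6 = 30.0247
TV_6 = 30.9555/(0.121−0.031) = 343.9500
P₀ = Σ Dₜ/(1+r)ᵗ + TV_6/(1+r)^6 = 258.1373

$258.14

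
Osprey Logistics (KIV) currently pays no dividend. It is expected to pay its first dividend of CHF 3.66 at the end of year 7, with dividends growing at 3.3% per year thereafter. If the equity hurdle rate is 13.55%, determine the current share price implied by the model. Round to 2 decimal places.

CHF 16.66

Deferred-dividend DDM. At t=6 the remaining stream is a growing perpetuity with first payment D_7 = 3.66.
V_6 = D_7/(r−g) = 3.66/(0.1355−0.033) = 35.7073
P₀ = V_6/(1+r)^6 = 35.7073/(1+0.1355)^6 = 16.6584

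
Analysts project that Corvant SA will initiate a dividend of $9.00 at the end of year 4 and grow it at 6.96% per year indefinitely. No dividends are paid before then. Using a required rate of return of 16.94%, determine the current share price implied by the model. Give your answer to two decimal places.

$56.39

Deferred-dividend DDM. At t=3 the remaining stream is a growing perpetuity with first payment D_4 = 9.00.
V_3 = D_4/(r−g) = 9.00/(0.1694−0.0696) = 90.1804
P₀ = V_3/(1+r)^3 = 90.1804/(1+0.1694)^3 = 56.3927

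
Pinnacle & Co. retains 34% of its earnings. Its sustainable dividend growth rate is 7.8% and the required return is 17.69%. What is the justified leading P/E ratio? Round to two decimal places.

6.67

Payout ratio b = 1 − 0.34 = 0.66.
Justified leading P/E = b/(r−g) = 0.66/(0.1769−0.078) = 6.6734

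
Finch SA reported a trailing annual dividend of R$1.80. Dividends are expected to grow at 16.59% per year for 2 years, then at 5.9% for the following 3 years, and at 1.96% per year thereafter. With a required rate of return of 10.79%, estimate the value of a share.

Three-stage DDM. Project D₁…D_5; terminal Gordon value at t=5 with g = 0.0196; discount at r = 0.1079.
D_1 = 2.0986
D_2 = 2.4468
D_3 = 2.5911
D_4 = 2.7440
D_5 = 2.9059
TV_5 = 2.9629/(0.1079−0.0196) = 33.5546
P₀ = Σ Dₜ/(1+r)ᵗ + TV_5/(1+r)^5 = 29.4577

R$29.46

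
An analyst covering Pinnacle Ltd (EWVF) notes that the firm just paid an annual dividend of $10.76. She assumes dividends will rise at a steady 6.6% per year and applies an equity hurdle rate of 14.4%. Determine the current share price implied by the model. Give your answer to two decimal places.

Gordon growth model: P₀ = D₁/(r − g). D₁ = 10.76 × (1 + 0.066) = 11.4702.
P₀ = 11.4702 / (0.144 − 0.066) = 11.4702 / 0.078 = 147.0533

$147.05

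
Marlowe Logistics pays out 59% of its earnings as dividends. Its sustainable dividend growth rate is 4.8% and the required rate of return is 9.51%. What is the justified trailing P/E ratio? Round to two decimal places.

Justified trailing P/E = b(1+g)/(r−g) = 0.59×(1+0.048)/(0.0951−0.048) = 13.1278

13.13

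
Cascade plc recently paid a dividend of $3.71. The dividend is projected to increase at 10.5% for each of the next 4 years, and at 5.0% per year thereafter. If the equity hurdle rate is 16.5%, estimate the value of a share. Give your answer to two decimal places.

Two-stage DDM. Project D₁…D_4 at 0.105, terminal growth 0.05, discount at r = 0.165.
D_1 = 4.0995
D_2 = 4.5300
D_3 = 5.0057
D_4 = 5.5312
Terminal value at t=4: TV = D_5/(r−g) = 5.8078/(0.165−0.05) = 50.5027
P₀ = 4.0995/(1+0.165)^1 + 4.5300/(1+0.165)^2 + 5.0057/(1+0.165)^3 + 5.5312/(1+0.165)^4 + 50.5027/(1+0.165)^4 = 40.4416

$40.44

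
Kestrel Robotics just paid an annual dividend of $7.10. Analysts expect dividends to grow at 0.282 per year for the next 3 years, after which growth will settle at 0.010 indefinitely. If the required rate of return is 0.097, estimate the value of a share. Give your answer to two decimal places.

Two-stage DDM. Project D₁…D_3 at 0.282, terminal growth 0.01, discount at r = 0.097.
D_1 = 9.1022
D_2 = 11.6690
D_3 = 14.9597
Terminal value at t=3: TV = D_4/(r−g) = 15.1093/(0.097−0.01) = 173.6699
P₀ = 9.1022/(1+0.097)^1 + 11.6690/(1+0.097)^2 + 14.9597/(1+0.097)^3 + 173.6699/(1+0.097)^3 = 160.8801

$160.88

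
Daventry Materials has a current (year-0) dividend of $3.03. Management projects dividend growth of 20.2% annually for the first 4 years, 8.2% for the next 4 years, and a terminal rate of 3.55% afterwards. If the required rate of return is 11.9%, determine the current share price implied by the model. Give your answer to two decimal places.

$73.12

Three-stage DDM. Project D₁…D_8; terminal Gordon value at t=8 with g = 0.0355; discount at r = 0.119.
D_1 = 3.6421
D_2 = 4.3778
D_3 = 5.2621
D_4 = 6.3250
D_5 = 6.8436
D_6 = 7.4048
D_7 = 8.0120
D_8 = 8.6690
TV_8 = 8.9768/(0.119−0.0355) = 107.5061
P₀ = Σ Dₜ/(1+r)ᵗ + TV_8/(1+r)^8 = 73.1174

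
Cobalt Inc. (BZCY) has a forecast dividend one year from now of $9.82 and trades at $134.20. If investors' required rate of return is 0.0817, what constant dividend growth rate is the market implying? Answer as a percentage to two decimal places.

From P₀ = D₁/(r − g), the implied growth is g = r − D₁/P₀.
g = 0.0817 − 9.82/134.20 = 0.0817 − 0.07317 = 0.00853

0.85%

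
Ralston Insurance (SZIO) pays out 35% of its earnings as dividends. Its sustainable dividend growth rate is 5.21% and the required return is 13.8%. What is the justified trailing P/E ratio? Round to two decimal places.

4.29

Justified trailing P/E = b(1+g)/(r−g) = 0.35×(1+0.0521)/(0.138−0.0521) = 4.2868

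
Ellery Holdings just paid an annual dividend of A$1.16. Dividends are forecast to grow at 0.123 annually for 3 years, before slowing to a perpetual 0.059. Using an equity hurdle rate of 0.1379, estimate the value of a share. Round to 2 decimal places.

A$18.36

Two-stage DDM. Project D₁…D_3 at 0.123, terminal growth 0.059, discount at r = 0.1379.
D_1 = 1.3027
D_2 = 1.4629
D_3 = 1.6428
Terminal value at t=3: TV = D_4/(r−g) = 1.7398/(0.1379−0.059) = 22.0504
P₀ = 1.3027/(1+0.1379)^1 + 1.4629/(1+0.1379)^2 + 1.6428/(1+0.1379)^3 + 22.0504/(1+0.1379)^3 = 18.3556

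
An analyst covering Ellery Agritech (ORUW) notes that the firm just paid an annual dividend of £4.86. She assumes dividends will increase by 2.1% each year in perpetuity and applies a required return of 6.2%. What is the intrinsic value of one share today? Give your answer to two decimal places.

Gordon growth model: P₀ = D₁/(r − g). D₁ = 4.86 × (1 + 0.021) = 4.9621.
P₀ = 4.9621 / (0.062 − 0.021) = 4.9621 / 0.041 = 121.0259

£121.03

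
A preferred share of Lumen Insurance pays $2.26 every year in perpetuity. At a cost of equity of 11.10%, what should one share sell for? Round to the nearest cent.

$20.36

Zero-growth DDM (perpetuity): P₀ = D/r = 2.26 / 0.111 = 20.3604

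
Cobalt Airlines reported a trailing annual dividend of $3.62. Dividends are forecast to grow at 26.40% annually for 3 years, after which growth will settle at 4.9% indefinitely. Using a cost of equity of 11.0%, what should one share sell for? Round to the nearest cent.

Two-stage DDM. Project D₁…D_3 at 0.264, terminal growth 0.049, discount at r = 0.11.
D_1 = 4.5757
D_2 = 5.7837
D_3 = 7.3105
Terminal value at t=3: TV = D_4/(r−g) = 7.6688/(0.11−0.049) = 125.7174
P₀ = 4.5757/(1+0.11)^1 + 5.7837/(1+0.11)^2 + 7.3105/(1+0.11)^3 + 125.7174/(1+0.11)^3 = 106.0853

$106.09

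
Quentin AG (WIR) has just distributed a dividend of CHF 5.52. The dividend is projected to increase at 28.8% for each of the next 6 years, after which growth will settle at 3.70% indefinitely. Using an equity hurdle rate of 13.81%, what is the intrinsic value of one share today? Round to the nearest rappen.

Two-stage DDM. Project D₁…D_6 at 0.288, terminal growth 0.037, discount at r = 0.1381.
D_1 = 7.1098
D_2 = 9.1574
D_3 = 11.7947
D_4 = 15.1916
D_5 = 19.5667
D_6 = 25.2020
Terminal value at t=6: TV = D_7/(r−g) = 26.1344/(0.1381−0.037) = 258.5008
P₀ = 7.1098/(1+0.1381)^1 + 9.1574/(1+0.1381)^2 + 11.7947/(1+0.1381)^3 + 15.1916/(1+0.1381)^4 + 19.5667/(1+0.1381)^5 + 25.2020/(1+0.1381)^6 + 258.5008/(1+0.1381)^6 = 171.1714

CHF 171.17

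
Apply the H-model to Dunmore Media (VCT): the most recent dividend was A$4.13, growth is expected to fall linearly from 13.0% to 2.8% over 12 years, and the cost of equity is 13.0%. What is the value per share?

H-model: P₀ = D₀[(1+g_L) + H(g_S−g_L)]/(r−g_L), with H = 12/2 = 6.
P₀ = 4.13 × [(1+0.028) + 6×(0.13−0.028)] / (0.13−0.028)
   = 4.13 × 1.6400 / 0.102 = 66.4039

A$66.40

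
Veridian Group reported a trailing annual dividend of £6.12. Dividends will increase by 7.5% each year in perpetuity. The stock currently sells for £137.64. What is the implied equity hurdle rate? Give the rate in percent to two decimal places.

Rearranging the constant-growth DDM: r = D₁/P₀ + g.
D₁ = 6.12 × (1 + 0.075) = 6.5790.
r = 6.5790 / 137.64 + 0.075 = 0.04780 + 0.075 = 0.12280

12.28%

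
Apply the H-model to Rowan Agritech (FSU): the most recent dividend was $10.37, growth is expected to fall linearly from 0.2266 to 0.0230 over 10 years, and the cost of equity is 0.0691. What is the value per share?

$459.11

H-model: P₀ = D₀[(1+g_L) + H(g_S−g_L)]/(r−g_L), with H = 10/2 = 5.
P₀ = 10.37 × [(1+0.023) + 5×(0.2266−0.023)] / (0.0691−0.023)
   = 10.37 × 2.0410 / 0.0461 = 459.1143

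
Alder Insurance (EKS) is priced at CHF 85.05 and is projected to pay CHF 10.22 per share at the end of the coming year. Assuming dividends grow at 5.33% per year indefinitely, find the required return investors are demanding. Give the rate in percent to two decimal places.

Rearranging the constant-growth DDM: r = D₁/P₀ + g.
r = 10.2200 / 85.05 + 0.0533 = 0.12016 + 0.0533 = 0.17346

17.35%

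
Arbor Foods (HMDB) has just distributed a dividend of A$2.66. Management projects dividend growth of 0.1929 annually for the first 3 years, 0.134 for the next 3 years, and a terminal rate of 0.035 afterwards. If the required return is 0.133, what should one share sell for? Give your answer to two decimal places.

A$51.06

Three-stage DDM. Project D₁…D_6; terminal Gordon value at t=6 with g = 0.035; discount at r = 0.133.
D_1 = 3.1731
D_2 = 3.7852
D_3 = 4.5154
D_4 = 5.1204
D_5 = 5.8066
D_6 = 6.5847
TV_6 = 6.8151/(0.133−0.035) = 69.5420
P₀ = Σ Dₜ/(1+r)ᵗ + TV_6/(1+r)^6 = 51.0593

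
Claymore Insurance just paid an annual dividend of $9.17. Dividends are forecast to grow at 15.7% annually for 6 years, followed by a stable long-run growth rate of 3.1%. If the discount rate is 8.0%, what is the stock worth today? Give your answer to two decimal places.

$362.17

Two-stage DDM. Project D₁…D_6 at 0.157, terminal growth 0.031, discount at r = 0.08.
D_1 = 10.6097
D_2 = 12.2754
D_3 = 14.2027
D_4 = 16.4325
D_5 = 19.0124
D_6 = 21.9973
Terminal value at t=6: TV = D_7/(r−g) = 22.6792/(0.08−0.031) = 462.8413
P₀ = 10.6097/(1+0.08)^1 + 12.2754/(1+0.08)^2 + 14.2027/(1+0.08)^3 + 16.4325/(1+0.08)^4 + 19.0124/(1+0.08)^5 + 21.9973/(1+0.08)^6 + 462.8413/(1+0.08)^6 = 362.1709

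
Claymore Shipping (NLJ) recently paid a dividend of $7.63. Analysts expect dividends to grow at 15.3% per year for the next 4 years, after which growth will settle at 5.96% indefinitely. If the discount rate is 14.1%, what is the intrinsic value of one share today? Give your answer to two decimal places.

$134.90

Two-stage DDM. Project D₁…D_4 at 0.153, terminal growth 0.0596, discount at r = 0.141.
D_1 = 8.7974
D_2 = 10.1434
D_3 = 11.6953
D_4 = 13.4847
Terminal value at t=4: TV = D_5/(r−g) = 14.2884/(0.141−0.0596) = 175.5332
P₀ = 8.7974/(1+0.141)^1 + 10.1434/(1+0.141)^2 + 11.6953/(1+0.141)^3 + 13.4847/(1+0.141)^4 + 175.5332/(1+0.141)^4 = 134.8968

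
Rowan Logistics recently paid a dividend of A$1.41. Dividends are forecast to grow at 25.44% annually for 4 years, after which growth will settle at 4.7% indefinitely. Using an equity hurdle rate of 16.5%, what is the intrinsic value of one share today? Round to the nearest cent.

Two-stage DDM. Project D₁…D_4 at 0.2544, terminal growth 0.047, discount at r = 0.165.
D_1 = 1.7687
D_2 = 2.2187
D_3 = 2.7831
D_4 = 3.4911
Terminal value at t=4: TV = D_5/(r−g) = 3.6552/(0.165−0.047) = 30.9762
P₀ = 1.7687/(1+0.165)^1 + 2.2187/(1+0.165)^2 + 2.7831/(1+0.165)^3 + 3.4911/(1+0.165)^4 + 30.9762/(1+0.165)^4 = 23.6243

A$23.62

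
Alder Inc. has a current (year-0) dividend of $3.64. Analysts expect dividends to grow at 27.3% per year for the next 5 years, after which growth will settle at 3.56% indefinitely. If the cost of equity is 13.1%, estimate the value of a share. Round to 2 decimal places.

$97.70

Two-stage DDM. Project D₁…D_5 at 0.273, terminal growth 0.0356, discount at r = 0.131.
D_1 = 4.6337
D_2 = 5.8987
D_3 = 7.5091
D_4 = 9.5591
D_5 = 12.1687
Terminal value at t=5: TV = D_6/(r−g) = 12.6019/(0.131−0.0356) = 132.0952
P₀ = 4.6337/(1+0.131)^1 + 5.8987/(1+0.131)^2 + 7.5091/(1+0.131)^3 + 9.5591/(1+0.131)^4 + 12.1687/(1+0.131)^5 + 132.0952/(1+0.131)^5 = 97.6959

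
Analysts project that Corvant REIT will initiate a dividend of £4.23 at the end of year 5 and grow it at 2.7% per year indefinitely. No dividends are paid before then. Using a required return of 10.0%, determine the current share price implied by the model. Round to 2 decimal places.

Deferred-dividend DDM. At t=4 the remaining stream is a growing perpetuity with first payment D_5 = 4.23.
V_4 = D_5/(r−g) = 4.23/(0.1−0.027) = 57.9452
P₀ = V_4/(1+r)^4 = 57.9452/(1+0.1)^4 = 39.5774

£39.58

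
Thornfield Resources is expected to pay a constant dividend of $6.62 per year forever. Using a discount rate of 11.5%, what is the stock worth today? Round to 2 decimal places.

$57.57

Zero-growth DDM (perpetuity): P₀ = D/r = 6.62 / 0.115 = 57.5652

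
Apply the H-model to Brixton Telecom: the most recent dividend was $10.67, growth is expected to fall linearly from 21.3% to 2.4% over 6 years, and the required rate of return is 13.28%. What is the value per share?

H-model: P₀ = D₀[(1+g_L) + H(g_S−g_L)]/(r−g_L), with H = 6/2 = 3.
P₀ = 10.67 × [(1+0.024) + 3×(0.213−0.024)] / (0.1328−0.024)
   = 10.67 × 1.5910 / 0.1088 = 156.0291

$156.03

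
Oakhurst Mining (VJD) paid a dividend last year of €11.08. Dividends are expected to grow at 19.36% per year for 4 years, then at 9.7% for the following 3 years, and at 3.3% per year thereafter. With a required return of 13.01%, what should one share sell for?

€224.06

Three-stage DDM. Project D₁…D_7; terminal Gordon value at t=7 with g = 0.033; discount at r = 0.1301.
D_1 = 13.2251
D_2 = 15.7855
D_3 = 18.8415
D_4 = 22.4893
D_5 = 24.6707
D_6 = 27.0638
D_7 = 29.6890
TV_7 = 30.6687/(0.1301−0.033) = 315.8464
P₀ = Σ Dₜ/(1+r)ᵗ + TV_7/(1+r)^7 = 224.0648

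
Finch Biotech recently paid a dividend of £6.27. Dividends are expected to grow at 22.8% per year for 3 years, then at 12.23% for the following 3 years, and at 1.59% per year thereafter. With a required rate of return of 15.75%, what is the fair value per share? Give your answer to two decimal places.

£91.28

Three-stage DDM. Project D₁…D_6; terminal Gordon value at t=6 with g = 0.0159; discount at r = 0.1575.
D_1 = 7.6996
D_2 = 9.4551
D_3 = 11.6108
D_4 = 13.0308
D_5 = 14.6245
D_6 = 16.4131
TV_6 = 16.6740/(0.1575−0.0159) = 117.7544
P₀ = Σ Dₜ/(1+r)ᵗ + TV_6/(1+r)^6 = 91.2789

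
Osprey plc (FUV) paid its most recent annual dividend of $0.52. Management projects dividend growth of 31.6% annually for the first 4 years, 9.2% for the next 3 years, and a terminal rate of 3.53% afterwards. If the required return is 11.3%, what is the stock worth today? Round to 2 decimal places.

Three-stage DDM. Project D₁…D_7; terminal Gordon value at t=7 with g = 0.0353; discount at r = 0.113.
D_1 = 0.6843
D_2 = 0.9006
D_3 = 1.1851
D_4 = 1.5596
D_5 = 1.7031
D_6 = 1.8598
D_7 = 2.0309
TV_7 = 2.1026/(0.113−0.0353) = 27.0608
P₀ = Σ Dₜ/(1+r)ᵗ + TV_7/(1+r)^7 = 18.9433

$18.94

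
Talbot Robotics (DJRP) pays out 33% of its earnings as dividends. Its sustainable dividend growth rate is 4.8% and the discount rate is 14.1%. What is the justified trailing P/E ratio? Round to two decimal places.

Justified trailing P/E = b(1+g)/(r−g) = 0.33×(1+0.048)/(0.141−0.048) = 3.7187

3.72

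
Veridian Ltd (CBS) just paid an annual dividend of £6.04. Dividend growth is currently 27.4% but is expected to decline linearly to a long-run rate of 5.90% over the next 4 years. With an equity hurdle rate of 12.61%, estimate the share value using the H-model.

£134.03

H-model: P₀ = D₀[(1+g_L) + H(g_S−g_L)]/(r−g_L), with H = 4/2 = 2.
P₀ = 6.04 × [(1+0.059) + 2×(0.274−0.059)] / (0.1261−0.059)
   = 6.04 × 1.4890 / 0.0671 = 134.0322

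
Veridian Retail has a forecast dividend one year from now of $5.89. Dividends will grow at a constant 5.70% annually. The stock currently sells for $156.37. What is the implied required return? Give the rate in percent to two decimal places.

9.47%

Rearranging the constant-growth DDM: r = D₁/P₀ + g.
r = 5.8900 / 156.37 + 0.057 = 0.03767 + 0.057 = 0.09467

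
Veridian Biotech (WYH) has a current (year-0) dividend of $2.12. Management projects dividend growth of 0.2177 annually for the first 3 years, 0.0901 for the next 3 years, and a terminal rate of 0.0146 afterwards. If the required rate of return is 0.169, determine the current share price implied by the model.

Three-stage DDM. Project D₁…D_6; terminal Gordon value at t=6 with g = 0.0146; discount at r = 0.169.
D_1 = 2.5815
D_2 = 3.1435
D_3 = 3.8279
D_4 = 4.1728
D_5 = 4.5487
D_6 = 4.9586
TV_6 = 5.0310/(0.169−0.0146) = 32.5839
P₀ = Σ Dₜ/(1+r)ᵗ + TV_6/(1+r)^6 = 25.9336

$25.93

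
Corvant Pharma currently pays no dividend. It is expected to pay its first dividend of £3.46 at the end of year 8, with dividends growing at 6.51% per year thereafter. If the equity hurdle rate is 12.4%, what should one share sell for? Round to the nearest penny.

Deferred-dividend DDM. At t=7 the remaining stream is a growing perpetuity with first payment D_8 = 3.46.
V_7 = D_8/(r−g) = 3.46/(0.124−0.0651) = 58.7436
P₀ = V_7/(1+r)^7 = 58.7436/(1+0.124)^7 = 25.9177

£25.92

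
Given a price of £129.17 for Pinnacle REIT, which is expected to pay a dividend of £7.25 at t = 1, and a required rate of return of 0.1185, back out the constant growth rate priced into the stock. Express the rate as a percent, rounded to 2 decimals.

6.24%

From P₀ = D₁/(r − g), the implied growth is g = r − D₁/P₀.
g = 0.1185 − 7.25/129.17 = 0.1185 − 0.05613 = 0.06237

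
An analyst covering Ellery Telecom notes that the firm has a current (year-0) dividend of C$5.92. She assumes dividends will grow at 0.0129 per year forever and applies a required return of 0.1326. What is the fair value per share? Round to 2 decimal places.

Gordon growth model: P₀ = D₁/(r − g). D₁ = 5.92 × (1 + 0.0129) = 5.9964.
P₀ = 5.9964 / (0.1326 − 0.0129) = 5.9964 / 0.1197 = 50.0950

C$50.09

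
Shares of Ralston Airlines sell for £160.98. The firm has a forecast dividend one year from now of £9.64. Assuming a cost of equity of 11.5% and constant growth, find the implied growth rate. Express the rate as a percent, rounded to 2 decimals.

From P₀ = D₁/(r − g), the implied growth is g = r − D₁/P₀.
g = 0.115 − 9.64/160.98 = 0.115 − 0.05988 = 0.05512

5.51%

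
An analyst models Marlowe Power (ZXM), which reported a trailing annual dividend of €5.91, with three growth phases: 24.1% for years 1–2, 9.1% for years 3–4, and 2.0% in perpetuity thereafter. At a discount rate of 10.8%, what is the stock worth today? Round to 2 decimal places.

€111.84

Three-stage DDM. Project D₁…D_4; terminal Gordon value at t=4 with g = 0.02; discount at r = 0.108.
D_1 = 7.3343
D_2 = 9.1019
D_3 = 9.9301
D_4 = 10.8338
TV_4 = 11.0505/(0.108−0.02) = 125.5735
P₀ = Σ Dₜ/(1+r)ᵗ + TV_4/(1+r)^4 = 111.8399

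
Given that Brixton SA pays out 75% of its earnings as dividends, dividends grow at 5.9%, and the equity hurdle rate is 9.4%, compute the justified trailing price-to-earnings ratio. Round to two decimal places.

Justified trailing P/E = b(1+g)/(r−g) = 0.75×(1+0.059)/(0.094−0.059) = 22.6929

22.69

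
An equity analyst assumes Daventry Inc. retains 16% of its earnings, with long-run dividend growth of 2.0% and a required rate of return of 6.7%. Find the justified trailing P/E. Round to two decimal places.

18.23

Payout ratio b = 1 − 0.16 = 0.84.
Justified trailing P/E = b(1+g)/(r−g) = 0.84×(1+0.02)/(0.067−0.02) = 18.2298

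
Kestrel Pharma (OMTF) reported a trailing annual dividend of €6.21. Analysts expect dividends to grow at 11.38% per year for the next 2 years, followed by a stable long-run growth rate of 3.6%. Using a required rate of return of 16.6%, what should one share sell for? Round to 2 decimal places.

€56.76

Two-stage DDM. Project D₁…D_2 at 0.1138, terminal growth 0.036, discount at r = 0.166.
D_1 = 6.9167
D_2 = 7.7038
Terminal value at t=2: TV = D_3/(r−g) = 7.9812/(0.166−0.036) = 61.3935
P₀ = 6.9167/(1+0.166)^1 + 7.7038/(1+0.166)^2 + 61.3935/(1+0.166)^2 = 56.7554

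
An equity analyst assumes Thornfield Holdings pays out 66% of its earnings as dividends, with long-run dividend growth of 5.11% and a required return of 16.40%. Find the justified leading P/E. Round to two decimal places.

Justified leading P/E = b/(r−g) = 0.66/(0.164−0.0511) = 5.8459

5.85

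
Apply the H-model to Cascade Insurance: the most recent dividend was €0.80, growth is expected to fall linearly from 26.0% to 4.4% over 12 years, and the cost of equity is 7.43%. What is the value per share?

€61.78

H-model: P₀ = D₀[(1+g_L) + H(g_S−g_L)]/(r−g_L), with H = 12/2 = 6.
P₀ = 0.80 × [(1+0.044) + 6×(0.26−0.044)] / (0.0743−0.044)
   = 0.80 × 2.3400 / 0.0303 = 61.7822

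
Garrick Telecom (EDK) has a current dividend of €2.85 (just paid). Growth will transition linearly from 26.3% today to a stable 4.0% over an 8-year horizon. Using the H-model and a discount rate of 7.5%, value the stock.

€157.32

H-model: P₀ = D₀[(1+g_L) + H(g_S−g_L)]/(r−g_L), with H = 8/2 = 4.
P₀ = 2.85 × [(1+0.04) + 4×(0.263−0.04)] / (0.075−0.04)
   = 2.85 × 1.9320 / 0.035 = 157.3200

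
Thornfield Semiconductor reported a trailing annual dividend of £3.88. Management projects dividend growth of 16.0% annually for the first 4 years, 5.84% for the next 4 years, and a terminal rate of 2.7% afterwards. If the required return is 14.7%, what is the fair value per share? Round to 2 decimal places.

Three-stage DDM. Project D₁…D_8; terminal Gordon value at t=8 with g = 0.027; discount at r = 0.147.
D_1 = 4.5008
D_2 = 5.2209
D_3 = 6.0563
D_4 = 7.0253
D_5 = 7.4356
D_6 = 7.8698
D_7 = 8.3294
D_8 = 8.8158
TV_8 = 9.0539/(0.147−0.027) = 75.4488
P₀ = Σ Dₜ/(1+r)ᵗ + TV_8/(1+r)^8 = 54.4833

£54.48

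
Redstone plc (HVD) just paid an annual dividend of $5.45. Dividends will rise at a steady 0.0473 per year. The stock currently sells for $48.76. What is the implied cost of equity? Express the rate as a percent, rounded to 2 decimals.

16.44%

Rearranging the constant-growth DDM: r = D₁/P₀ + g.
D₁ = 5.45 × (1 + 0.0473) = 5.7078.
r = 5.7078 / 48.76 + 0.0473 = 0.11706 + 0.0473 = 0.16436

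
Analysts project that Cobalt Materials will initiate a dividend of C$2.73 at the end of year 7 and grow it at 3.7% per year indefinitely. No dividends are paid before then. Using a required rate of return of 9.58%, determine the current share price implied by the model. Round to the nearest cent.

C$26.82

Deferred-dividend DDM. At t=6 the remaining stream is a growing perpetuity with first payment D_7 = 2.73.
V_6 = D_7/(r−g) = 2.73/(0.0958−0.037) = 46.4286
P₀ = V_6/(1+r)^6 = 46.4286/(1+0.0958)^6 = 26.8162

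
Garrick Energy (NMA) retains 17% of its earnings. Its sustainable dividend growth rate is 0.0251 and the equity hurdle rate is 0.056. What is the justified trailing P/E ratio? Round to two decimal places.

Payout ratio b = 1 − 0.17 = 0.83.
Justified trailing P/E = b(1+g)/(r−g) = 0.83×(1+0.0251)/(0.056−0.0251) = 27.5350

27.54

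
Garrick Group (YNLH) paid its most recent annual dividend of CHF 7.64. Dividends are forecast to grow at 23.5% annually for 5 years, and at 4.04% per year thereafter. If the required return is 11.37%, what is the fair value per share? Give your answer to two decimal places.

CHF 234.49

Two-stage DDM. Project D₁…D_5 at 0.235, terminal growth 0.0404, discount at r = 0.1137.
D_1 = 9.4354
D_2 = 11.6527
D_3 = 14.3911
D_4 = 17.7730
D_5 = 21.9497
Terminal value at t=5: TV = D_6/(r−g) = 22.8364/(0.1137−0.0404) = 311.5477
P₀ = 9.4354/(1+0.1137)^1 + 11.6527/(1+0.1137)^2 + 14.3911/(1+0.1137)^3 + 17.7730/(1+0.1137)^4 + 21.9497/(1+0.1137)^5 + 311.5477/(1+0.1137)^5 = 234.4865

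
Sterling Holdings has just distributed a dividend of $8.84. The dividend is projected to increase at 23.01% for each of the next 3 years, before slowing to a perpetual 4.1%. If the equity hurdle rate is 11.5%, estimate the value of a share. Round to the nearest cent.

$199.36

Two-stage DDM. Project D₁…D_3 at 0.2301, terminal growth 0.041, discount at r = 0.115.
D_1 = 10.8741
D_2 = 13.3762
D_3 = 16.4541
Terminal value at t=3: TV = D_4/(r−g) = 17.1287/(0.115−0.041) = 231.4688
P₀ = 10.8741/(1+0.115)^1 + 13.3762/(1+0.115)^2 + 16.4541/(1+0.115)^3 + 231.4688/(1+0.115)^3 = 199.3631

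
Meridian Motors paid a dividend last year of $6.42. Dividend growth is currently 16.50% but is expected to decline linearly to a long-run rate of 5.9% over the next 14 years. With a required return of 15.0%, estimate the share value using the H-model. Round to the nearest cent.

$127.06

H-model: P₀ = D₀[(1+g_L) + H(g_S−g_L)]/(r−g_L), with H = 14/2 = 7.
P₀ = 6.42 × [(1+0.059) + 7×(0.165−0.059)] / (0.15−0.059)
   = 6.42 × 1.8010 / 0.091 = 127.0596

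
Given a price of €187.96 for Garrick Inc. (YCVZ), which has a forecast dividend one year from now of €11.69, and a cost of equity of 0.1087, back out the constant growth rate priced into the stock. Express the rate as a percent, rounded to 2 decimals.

From P₀ = D₁/(r − g), the implied growth is g = r − D₁/P₀.
g = 0.1087 − 11.69/187.96 = 0.1087 − 0.06219 = 0.04651

4.65%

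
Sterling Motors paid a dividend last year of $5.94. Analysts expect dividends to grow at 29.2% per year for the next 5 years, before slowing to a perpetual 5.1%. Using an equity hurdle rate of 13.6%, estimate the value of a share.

$184.18

Two-stage DDM. Project D₁…D_5 at 0.292, terminal growth 0.051, discount at r = 0.136.
D_1 = 7.6745
D_2 = 9.9154
D_3 = 12.8107
D_4 = 16.5515
D_5 = 21.3845
Terminal value at t=5: TV = D_6/(r−g) = 22.4751/(0.136−0.051) = 264.4130
P₀ = 7.6745/(1+0.136)^1 + 9.9154/(1+0.136)^2 + 12.8107/(1+0.136)^3 + 16.5515/(1+0.136)^4 + 21.3845/(1+0.136)^5 + 264.4130/(1+0.136)^5 = 184.1822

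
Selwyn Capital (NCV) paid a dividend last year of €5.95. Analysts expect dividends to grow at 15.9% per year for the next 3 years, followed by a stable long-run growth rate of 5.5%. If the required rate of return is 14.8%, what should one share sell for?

Two-stage DDM. Project D₁…D_3 at 0.159, terminal growth 0.055, discount at r = 0.148.
D_1 = 6.8961
D_2 = 7.9925
D_3 = 9.2633
Terminal value at t=3: TV = D_4/(r−g) = 9.7728/(0.148−0.055) = 105.0840
P₀ = 6.8961/(1+0.148)^1 + 7.9925/(1+0.148)^2 + 9.2633/(1+0.148)^3 + 105.0840/(1+0.148)^3 = 87.6505

€87.65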